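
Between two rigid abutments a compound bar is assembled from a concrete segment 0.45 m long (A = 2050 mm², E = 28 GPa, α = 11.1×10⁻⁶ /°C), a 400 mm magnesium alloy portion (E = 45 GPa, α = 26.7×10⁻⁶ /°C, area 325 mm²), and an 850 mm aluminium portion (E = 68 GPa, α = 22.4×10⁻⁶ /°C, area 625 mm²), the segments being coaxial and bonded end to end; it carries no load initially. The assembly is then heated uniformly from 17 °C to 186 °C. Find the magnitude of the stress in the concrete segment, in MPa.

If the supports were absent, the total length change would be Σ αᵢΔT Lᵢ = 11.1×10⁻⁶×169×450 + 26.7×10⁻⁶×169×400 + 22.4×10⁻⁶×169×850 = 5.867 mm.
The rigid supports impose zero overall length change; the single axial force P common to all segments must satisfy P Σ Lᵢ/(AᵢEᵢ) = δ_free.
The series flexibility is Σ Lᵢ/(AᵢEᵢ) = 450/(2050×28×10³) + 400/(325×45×10³) + 850/(625×68×10³) = 5.519×10⁻⁵ mm/N.
Hence P = δ_free / Σ(L/AE) = 5.867/5.519×10⁻⁵ = 106.3 kN (compressive).
σ_{concrete} = P / A = 106300 / 2050 = 51.85 MPa.

σ ≈ 51.9 MPa (compressive)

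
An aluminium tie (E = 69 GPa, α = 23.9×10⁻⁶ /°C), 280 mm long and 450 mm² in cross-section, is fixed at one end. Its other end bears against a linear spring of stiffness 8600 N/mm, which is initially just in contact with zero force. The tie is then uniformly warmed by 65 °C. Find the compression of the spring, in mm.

Free thermal expansion: δ_free = αΔT L = 23.9×10⁻⁶ × 65 × 280 = 0.435 mm.
With a force P in the spring, the elastic change of the tie is PL/(AE) and that of the spring is P/k; compatibility requires their sum to equal δ_free.
P [ L/(AE) + 1/k ] = δ_free → P [ 280/(450×69×10³) + 1/(8600) ] = 0.435.
P = 0.435 / 0.0001253 = 3472 N.
Spring compression = P/k = 3472/(8600) = 0.4037 mm.

δ ≈ 0.404 mm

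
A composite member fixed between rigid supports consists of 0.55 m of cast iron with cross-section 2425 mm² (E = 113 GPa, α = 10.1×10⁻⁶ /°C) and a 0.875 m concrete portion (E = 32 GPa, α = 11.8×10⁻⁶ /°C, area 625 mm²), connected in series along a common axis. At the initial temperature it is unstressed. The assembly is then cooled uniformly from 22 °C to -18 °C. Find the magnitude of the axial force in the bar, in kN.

P ≈ 13.9 kN (tensile)

Free thermal contraction of the whole bar: Σ αᵢΔT Lᵢ = 10.1×10⁻⁶×40×550 + 11.8×10⁻⁶×40×875 = 0.6352 mm.
The rigid supports impose zero overall length change; the single axial force P common to all segments must satisfy P Σ Lᵢ/(AᵢEᵢ) = δ_free.
The series flexibility is Σ Lᵢ/(AᵢEᵢ) = 550/(2425×113×10³) + 875/(625×32×10³) = 4.576×10⁻⁵ mm/N.
Hence P = δ_free / Σ(L/AE) = 0.6352/4.576×10⁻⁵ = 13.88 kN (tensile).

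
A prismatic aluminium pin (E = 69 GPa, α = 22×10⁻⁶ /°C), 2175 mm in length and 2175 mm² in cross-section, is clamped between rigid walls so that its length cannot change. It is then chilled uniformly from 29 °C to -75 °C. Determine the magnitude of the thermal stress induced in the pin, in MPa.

σ ≈ 158 MPa (tensile)

Because both ends are immovable the net strain is zero, and the suppressed thermal strain is αΔT = 22×10⁻⁶ × 104 = 2288×10⁻⁶.
The stress required to suppress this strain is σ = Eε = 69×10³ × 2288×10⁻⁶ = 157.9 MPa, tensile since the pin is trying to contract.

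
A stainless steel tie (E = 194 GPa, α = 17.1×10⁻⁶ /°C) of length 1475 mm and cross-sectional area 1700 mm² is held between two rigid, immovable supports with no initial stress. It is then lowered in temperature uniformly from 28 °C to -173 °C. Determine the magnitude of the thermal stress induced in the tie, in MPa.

σ ≈ 667 MPa (tensile)

The supports are rigid, so the total axial strain is zero. The restrained thermal strain is ε = αΔT = 17.1×10⁻⁶ × 201 = 3437.1×10⁻⁶.
σ = EαΔT = 194×10³ × 17.1×10⁻⁶ × 201 = 666.8 MPa (tensile; the tie is trying to contract).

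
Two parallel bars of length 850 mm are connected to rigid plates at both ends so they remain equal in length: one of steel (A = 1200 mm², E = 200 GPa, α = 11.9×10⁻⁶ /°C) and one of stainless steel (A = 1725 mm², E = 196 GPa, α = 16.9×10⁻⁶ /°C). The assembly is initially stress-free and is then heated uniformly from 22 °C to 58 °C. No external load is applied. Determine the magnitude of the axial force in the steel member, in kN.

Equilibrium of a rigid end plate with no external load gives equal and opposite internal forces ±P in the two members. Since α_{stainless steel} > α_{steel}, heating drives the stainless steel into compression and the steel into tension.
Equating the net (thermal + elastic) strains gives |α₁ − α₂|·ΔT = P·[1/(A₁E₁) + 1/(A₂E₂)].
|α₁ − α₂|·ΔT = 5×10⁻⁶ × 36 = 0.00018.
1/(A₁E₁) + 1/(A₂E₂) = 1/(1200×200×10³) + 1/(1725×196×10³) = 7.124×10⁻⁹ N⁻¹.
So P = 0.00018 / 7.124×10⁻⁹ = 25.27 kN.

P ≈ 25.3 kN (tensile in the steel)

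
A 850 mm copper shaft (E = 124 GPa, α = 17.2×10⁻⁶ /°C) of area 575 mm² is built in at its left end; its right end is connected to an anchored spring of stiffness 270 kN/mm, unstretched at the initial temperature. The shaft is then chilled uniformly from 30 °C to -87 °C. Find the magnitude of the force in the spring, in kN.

The unrestrained thermal change is αΔT L = 17.2×10⁻⁶ × 117 × 850 = 1.711 mm.
Let P be the tensile force in the spring. The shaft extends elastically by PL/(AE) and the spring stretches by P/k; together these equal δ_free.
So P = δ_free / [L/(AE) + 1/k] = 1.711 / [ 850/(575×124×10³) + 1/(270×10³) ].
P = 1.711 / 1.563×10⁻⁵ = 109500 N.

P ≈ 109 kN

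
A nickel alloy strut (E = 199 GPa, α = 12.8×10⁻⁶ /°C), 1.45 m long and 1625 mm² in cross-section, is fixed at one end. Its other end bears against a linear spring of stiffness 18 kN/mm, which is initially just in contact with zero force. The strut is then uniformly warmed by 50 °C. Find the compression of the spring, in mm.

δ ≈ 0.859 mm

If the spring were absent the strut would lengthen by αΔT L = 12.8×10⁻⁶ × 50 × 1450 = 0.928 mm.
Let P be the compressive force at the spring. The strut shortens elastically by PL/(AE) and the spring compresses by P/k; together these equal δ_free.
So P = δ_free / [L/(AE) + 1/k] = 0.928 / [ 1450/(1625×199×10³) + 1/(18×10³) ].
P = 0.928 / 6.004×10⁻⁵ = 15460 N.
Spring compression = P/k = 15460/(18×10³) = 0.8587 mm.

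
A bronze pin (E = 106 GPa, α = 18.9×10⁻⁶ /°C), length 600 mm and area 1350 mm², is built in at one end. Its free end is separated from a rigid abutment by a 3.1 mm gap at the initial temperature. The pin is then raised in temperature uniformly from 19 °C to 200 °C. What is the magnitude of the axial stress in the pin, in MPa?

If the wall were absent the pin would grow by αΔT L = 18.9×10⁻⁶ × 181 × 600 = 2.053 mm.
This is smaller than the 3.1 mm clearance, so the pin expands freely without reaching the stop — the stress is zero.

σ ≈ 0 MPa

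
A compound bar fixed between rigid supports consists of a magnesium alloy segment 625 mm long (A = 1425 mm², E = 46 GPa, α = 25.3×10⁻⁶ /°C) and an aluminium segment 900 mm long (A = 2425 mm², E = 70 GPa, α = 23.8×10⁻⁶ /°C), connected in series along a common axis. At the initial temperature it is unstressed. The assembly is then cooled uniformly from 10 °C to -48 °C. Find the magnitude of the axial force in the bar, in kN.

Free thermal contraction of the whole bar: Σ αᵢΔT Lᵢ = 25.3×10⁻⁶×58×625 + 23.8×10⁻⁶×58×900 = 2.159 mm.
Since the ends are fixed, an axial force P builds up, equal in every segment, with P · Σ Lᵢ/(AᵢEᵢ) = δ_free.
Σ Lᵢ/(AᵢEᵢ) = 625/(1425×46×10³) + 900/(2425×70×10³) = 1.484×10⁻⁵ mm/N.
P = 2.159 / 1.484×10⁻⁵ = 145600 N = 145.6 kN, tensile.

P ≈ 146 kN (tensile)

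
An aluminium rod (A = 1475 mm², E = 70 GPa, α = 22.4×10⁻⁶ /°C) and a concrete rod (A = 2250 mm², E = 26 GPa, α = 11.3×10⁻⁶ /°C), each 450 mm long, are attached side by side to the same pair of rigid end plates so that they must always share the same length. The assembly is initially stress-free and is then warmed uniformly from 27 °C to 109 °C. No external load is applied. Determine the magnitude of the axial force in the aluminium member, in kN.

Equilibrium of a rigid end plate with no external load gives equal and opposite internal forces ±P in the two members. Since α_{aluminium} > α_{concrete}, heating drives the aluminium into compression and the concrete into tension.
Compatibility of the two members (thermal + elastic change equal): (α₁ − α₂)ΔT = P·[1/(A₁E₁) + 1/(A₂E₂)].
|α₁ − α₂|·ΔT = 11.1×10⁻⁶ × 82 = 0.0009102.
1/(A₁E₁) + 1/(A₂E₂) = 1/(1475×70×10³) + 1/(2250×26×10³) = 2.678×10⁻⁸ N⁻¹.
P = 0.0009102 / 2.678×10⁻⁸ = 33990 N = 33.99 kN.

P ≈ 34 kN (compressive in the aluminium)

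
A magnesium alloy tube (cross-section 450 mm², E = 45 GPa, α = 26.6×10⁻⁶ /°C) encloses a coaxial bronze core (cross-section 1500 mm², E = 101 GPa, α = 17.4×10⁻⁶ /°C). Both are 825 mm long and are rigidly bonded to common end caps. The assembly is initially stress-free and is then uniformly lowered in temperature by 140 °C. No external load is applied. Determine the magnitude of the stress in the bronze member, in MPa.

σ ≈ 15.3 MPa (compressive)

Equilibrium of a rigid end plate with no external load gives equal and opposite internal forces ±P in the two members. Since α_{magnesium alloy} > α_{bronze}, cooling drives the magnesium alloy into tension and the bronze into compression.
Equating the net (thermal + elastic) strains gives |α₁ − α₂|·ΔT = P·[1/(A₁E₁) + 1/(A₂E₂)].
|α₁ − α₂|·ΔT = 9.2×10⁻⁶ × 140 = 0.001288.
1/(A₁E₁) + 1/(A₂E₂) = 1/(450×45×10³) + 1/(1500×101×10³) = 5.598×10⁻⁸ N⁻¹.
So P = 0.001288 / 5.598×10⁻⁸ = 23.01 kN.
σ_{bronze} = P/A₂ = 23010/1500 = 15.34 MPa, compressive.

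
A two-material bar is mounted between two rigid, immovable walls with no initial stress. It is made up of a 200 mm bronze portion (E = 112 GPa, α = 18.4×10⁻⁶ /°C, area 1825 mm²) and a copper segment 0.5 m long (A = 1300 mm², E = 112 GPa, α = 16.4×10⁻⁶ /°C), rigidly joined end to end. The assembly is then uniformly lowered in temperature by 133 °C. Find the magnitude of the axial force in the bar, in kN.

If the supports were absent, the total length change would be Σ αᵢΔT Lᵢ = 18.4×10⁻⁶×133×200 + 16.4×10⁻⁶×133×500 = 1.58 mm.
The rigid supports impose zero overall length change; the single axial force P common to all segments must satisfy P Σ Lᵢ/(AᵢEᵢ) = δ_free.
Σ Lᵢ/(AᵢEᵢ) = 200/(1825×112×10³) + 500/(1300×112×10³) = 4.413×10⁻⁶ mm/N.
So P = 1.58 / 4.413×10⁻⁶ = 358.1 kN, tensile.

P ≈ 358 kN (tensile)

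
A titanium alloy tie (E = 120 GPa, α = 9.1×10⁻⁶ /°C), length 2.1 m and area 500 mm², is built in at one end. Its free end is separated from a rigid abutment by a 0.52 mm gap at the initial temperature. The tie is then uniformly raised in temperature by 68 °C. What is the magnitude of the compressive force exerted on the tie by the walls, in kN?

If the wall were absent the tie would grow by αΔT L = 9.1×10⁻⁶ × 68 × 2100 = 1.299 mm.
The gap closes (δ_free > 0.52 mm) and the wall then resists a further 1.299 − 0.52 = 0.7795 mm of expansion.
That suppressed elongation corresponds to σ = E·Δ/L = 120×10³ × 0.7795/2100 = 44.54 MPa.
Force on the wall = σA = 44.54 × 500 mm² = 22.27 kN.

P ≈ 22.3 kN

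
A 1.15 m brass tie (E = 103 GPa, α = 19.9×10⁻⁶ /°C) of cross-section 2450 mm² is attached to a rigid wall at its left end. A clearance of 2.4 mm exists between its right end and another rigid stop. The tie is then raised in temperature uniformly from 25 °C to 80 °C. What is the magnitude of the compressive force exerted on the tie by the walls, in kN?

P ≈ 0 kN

If the wall were absent the tie would grow by αΔT L = 19.9×10⁻⁶ × 55 × 1150 = 1.259 mm.
This is smaller than the 2.4 mm clearance, so the tie expands freely without reaching the stop — the stress is zero.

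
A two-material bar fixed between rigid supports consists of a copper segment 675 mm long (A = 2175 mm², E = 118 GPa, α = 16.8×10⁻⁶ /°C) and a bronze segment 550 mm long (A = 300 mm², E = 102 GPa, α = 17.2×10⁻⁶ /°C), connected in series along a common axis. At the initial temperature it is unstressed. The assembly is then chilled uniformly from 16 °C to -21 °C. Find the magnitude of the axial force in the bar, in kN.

P ≈ 37.4 kN (tensile)

If the supports were absent, the total length change would be Σ αᵢΔT Lᵢ = 16.8×10⁻⁶×37×675 + 17.2×10⁻⁶×37×550 = 0.7696 mm.
Since the ends are fixed, an axial force P builds up, equal in every segment, with P · Σ Lᵢ/(AᵢEᵢ) = δ_free.
Σ Lᵢ/(AᵢEᵢ) = 675/(2175×118×10³) + 550/(300×102×10³) = 2.06×10⁻⁵ mm/N.
Hence P = δ_free / Σ(L/AE) = 0.7696/2.06×10⁻⁵ = 37.35 kN (tensile).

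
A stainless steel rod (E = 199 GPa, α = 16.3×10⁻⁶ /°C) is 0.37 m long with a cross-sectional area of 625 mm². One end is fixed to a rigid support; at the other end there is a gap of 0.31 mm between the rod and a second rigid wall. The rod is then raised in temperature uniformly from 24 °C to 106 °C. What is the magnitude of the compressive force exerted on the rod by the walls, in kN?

P ≈ 62 kN

Unrestrained expansion: δ_free = αΔT L = 16.3×10⁻⁶ × 82 × 370 = 0.4945 mm.
After closing the 0.31 mm clearance, 0.4945 − 0.31 = 0.1845 mm of expansion remains to be suppressed by the wall.
So σ = E(δ_free − g)/L = 199×10³ × 0.1845/370 = 99.25 MPa.
Force on the wall = σA = 99.25 × 625 mm² = 62.03 kN.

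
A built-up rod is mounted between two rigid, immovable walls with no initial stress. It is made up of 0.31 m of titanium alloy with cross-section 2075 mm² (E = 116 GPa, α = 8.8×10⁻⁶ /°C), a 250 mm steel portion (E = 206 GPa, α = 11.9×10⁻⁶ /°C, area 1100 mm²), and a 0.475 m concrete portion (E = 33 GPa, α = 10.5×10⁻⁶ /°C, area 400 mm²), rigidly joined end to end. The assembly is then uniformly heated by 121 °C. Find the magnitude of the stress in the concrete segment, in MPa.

σ ≈ 84.3 MPa (compressive)

Free thermal expansion of the whole bar: Σ αᵢΔT Lᵢ = 8.8×10⁻⁶×121×310 + 11.9×10⁻⁶×121×250 + 10.5×10⁻⁶×121×475 = 1.294 mm.
The walls prevent any net length change, so an axial force P (same in every segment) develops. Compatibility: P · Σ Lᵢ/(AᵢEᵢ) = δ_free.
The series flexibility is Σ Lᵢ/(AᵢEᵢ) = 310/(2075×116×10³) + 250/(1100×206×10³) + 475/(400×33×10³) = 3.838×10⁻⁵ mm/N.
Hence P = δ_free / Σ(L/AE) = 1.294/3.838×10⁻⁵ = 33.71 kN (compressive).
σ_{concrete} = P / A = 33710 / 400 = 84.27 MPa.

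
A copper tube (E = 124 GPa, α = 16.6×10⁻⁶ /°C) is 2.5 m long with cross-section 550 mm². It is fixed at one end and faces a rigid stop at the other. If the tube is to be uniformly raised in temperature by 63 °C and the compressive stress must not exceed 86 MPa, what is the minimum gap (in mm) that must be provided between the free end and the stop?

g ≈ 0.881 mm

With no wall the tube would lengthen by αΔT L = 16.6×10⁻⁶ × 63 × 2500 = 2.615 mm.
A stress of 86 MPa corresponds to the wall pushing the tube back by σL/E = 86×2500/(124×10³) = 1.734 mm.
So the gap has to take up the difference, g_min = δ_free − σL/E = 2.615 − 1.734 = 0.8806 mm.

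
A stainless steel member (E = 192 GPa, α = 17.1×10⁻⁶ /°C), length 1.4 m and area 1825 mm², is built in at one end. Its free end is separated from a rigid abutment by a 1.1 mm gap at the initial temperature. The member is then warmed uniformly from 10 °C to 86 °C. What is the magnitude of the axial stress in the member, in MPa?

σ ≈ 98.7 MPa (compressive)

If the wall were absent the member would grow by αΔT L = 17.1×10⁻⁶ × 76 × 1400 = 1.819 mm.
After closing the 1.1 mm clearance, 1.819 − 1.1 = 0.7194 mm of expansion remains to be suppressed by the wall.
So σ = E(δ_free − g)/L = 192×10³ × 0.7194/1400 = 98.67 MPa.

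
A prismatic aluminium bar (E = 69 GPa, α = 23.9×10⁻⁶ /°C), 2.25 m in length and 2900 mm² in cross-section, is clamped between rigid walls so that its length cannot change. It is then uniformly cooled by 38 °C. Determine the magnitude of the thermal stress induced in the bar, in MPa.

With length fixed, the mechanical strain must cancel the thermal strain αΔT = 23.9×10⁻⁶ × 38 = 908.2×10⁻⁶.
σ = EαΔT = 69×10³ × 23.9×10⁻⁶ × 38 = 62.67 MPa (tensile; the bar is trying to contract).

σ ≈ 62.7 MPa (tensile)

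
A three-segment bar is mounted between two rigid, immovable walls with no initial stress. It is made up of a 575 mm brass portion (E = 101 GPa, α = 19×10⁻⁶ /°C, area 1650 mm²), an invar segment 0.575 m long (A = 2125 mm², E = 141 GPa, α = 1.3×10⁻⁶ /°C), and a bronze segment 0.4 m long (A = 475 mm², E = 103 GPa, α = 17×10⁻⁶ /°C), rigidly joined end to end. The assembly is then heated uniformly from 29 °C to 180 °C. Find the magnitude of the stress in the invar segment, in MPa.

If the supports were absent, the total length change would be Σ αᵢΔT Lᵢ = 19×10⁻⁶×151×575 + 1.3×10⁻⁶×151×575 + 17×10⁻⁶×151×400 = 2.789 mm.
The walls prevent any net length change, so an axial force P (same in every segment) develops. Compatibility: P · Σ Lᵢ/(AᵢEᵢ) = δ_free.
The series flexibility is Σ Lᵢ/(AᵢEᵢ) = 575/(1650×101×10³) + 575/(2125×141×10³) + 400/(475×103×10³) = 1.355×10⁻⁵ mm/N.
Hence P = δ_free / Σ(L/AE) = 2.789/1.355×10⁻⁵ = 205.9 kN (compressive).
σ_{invar} = P / A = 205900 / 2125 = 96.91 MPa.

σ ≈ 96.9 MPa (compressive)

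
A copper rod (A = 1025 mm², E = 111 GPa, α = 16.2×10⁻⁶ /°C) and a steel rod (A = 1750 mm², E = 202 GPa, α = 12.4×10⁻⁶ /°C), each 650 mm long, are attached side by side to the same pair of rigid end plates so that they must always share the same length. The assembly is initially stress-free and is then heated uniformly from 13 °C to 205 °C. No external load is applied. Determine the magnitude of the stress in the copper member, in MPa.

Equilibrium of a rigid end plate with no external load gives equal and opposite internal forces ±P in the two members. Since α_{copper} > α_{steel}, heating drives the copper into compression and the steel into tension.
Compatibility of the two members (thermal + elastic change equal): (α₁ − α₂)ΔT = P·[1/(A₁E₁) + 1/(A₂E₂)].
|α₁ − α₂|·ΔT = 3.8×10⁻⁶ × 192 = 0.0007296.
1/(A₁E₁) + 1/(A₂E₂) = 1/(1025×111×10³) + 1/(1750×202×10³) = 1.162×10⁻⁸ N⁻¹.
So P = 0.0007296 / 1.162×10⁻⁸ = 62.8 kN.
σ_{copper} = P/A₁ = 62800/1025 = 61.27 MPa, compressive.

σ ≈ 61.3 MPa (compressive)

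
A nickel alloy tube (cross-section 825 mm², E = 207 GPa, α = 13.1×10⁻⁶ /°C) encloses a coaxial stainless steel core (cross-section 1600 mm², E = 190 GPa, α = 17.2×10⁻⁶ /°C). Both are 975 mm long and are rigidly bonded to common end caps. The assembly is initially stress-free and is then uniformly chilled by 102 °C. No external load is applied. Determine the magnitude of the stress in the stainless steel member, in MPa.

The stainless steel has the larger α, so on cooling it would change length more than the nickel alloy if both were free. The rigid plates force a common final length, so the stainless steel is put into tension and the nickel alloy into compression, with equal and opposite forces P (no external load).
Setting the final lengths equal and cancelling L: (α₁ − α₂)ΔT = P/(A₁E₁) + P/(A₂E₂).
|α₁ − α₂|·ΔT = 4.1×10⁻⁶ × 102 = 0.0004182.
1/(A₁E₁) + 1/(A₂E₂) = 1/(825×207×10³) + 1/(1600×190×10³) = 9.145×10⁻⁹ N⁻¹.
P = 0.0004182 / 9.145×10⁻⁹ = 45730 N = 45.73 kN.
σ_{stainless steel} = P/A₂ = 45730/1600 = 28.58 MPa, tensile.

σ ≈ 28.6 MPa (tensile)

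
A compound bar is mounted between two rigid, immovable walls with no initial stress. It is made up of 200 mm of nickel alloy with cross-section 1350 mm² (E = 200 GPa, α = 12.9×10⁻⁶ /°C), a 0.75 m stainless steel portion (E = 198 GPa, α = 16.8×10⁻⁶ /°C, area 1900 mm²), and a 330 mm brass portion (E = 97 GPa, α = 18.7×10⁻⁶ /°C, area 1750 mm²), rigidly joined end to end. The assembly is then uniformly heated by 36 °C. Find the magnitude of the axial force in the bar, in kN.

P ≈ 164 kN (compressive)

If the supports were absent, the total length change would be Σ αᵢΔT Lᵢ = 12.9×10⁻⁶×36×200 + 16.8×10⁻⁶×36×750 + 18.7×10⁻⁶×36×330 = 0.7686 mm.
The rigid supports impose zero overall length change; the single axial force P common to all segments must satisfy P Σ Lᵢ/(AᵢEᵢ) = δ_free.
Σ Lᵢ/(AᵢEᵢ) = 200/(1350×200×10³) + 750/(1900×198×10³) + 330/(1750×97×10³) = 4.678×10⁻⁶ mm/N.
P = 0.7686 / 4.678×10⁻⁶ = 164300 N = 164.3 kN, compressive.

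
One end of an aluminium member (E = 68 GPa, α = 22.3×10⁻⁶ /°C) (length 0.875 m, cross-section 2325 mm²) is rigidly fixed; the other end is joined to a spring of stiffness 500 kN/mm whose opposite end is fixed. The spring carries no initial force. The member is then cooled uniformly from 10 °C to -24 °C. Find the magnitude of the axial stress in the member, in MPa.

σ ≈ 37.9 MPa (tensile)

The unrestrained thermal change is αΔT L = 22.3×10⁻⁶ × 34 × 875 = 0.6634 mm.
Let P be the tensile force in the spring. The member extends elastically by PL/(AE) and the spring stretches by P/k; together these equal δ_free.
So P = δ_free / [L/(AE) + 1/k] = 0.6634 / [ 875/(2325×68×10³) + 1/(500×10³) ].
P = 0.6634 / 7.534×10⁻⁶ = 88050 N.
σ = P/A = 88050/2325 = 37.87 MPa.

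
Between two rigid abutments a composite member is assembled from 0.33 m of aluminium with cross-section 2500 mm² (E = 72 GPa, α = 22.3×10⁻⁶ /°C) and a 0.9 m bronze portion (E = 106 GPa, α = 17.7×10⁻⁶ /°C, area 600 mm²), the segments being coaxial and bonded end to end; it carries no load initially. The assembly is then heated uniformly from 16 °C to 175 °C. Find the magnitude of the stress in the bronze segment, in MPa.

If the supports were absent, the total length change would be Σ αᵢΔT Lᵢ = 22.3×10⁻⁶×159×330 + 17.7×10⁻⁶×159×900 = 3.703 mm.
Since the ends are fixed, an axial force P builds up, equal in every segment, with P · Σ Lᵢ/(AᵢEᵢ) = δ_free.
The series flexibility is Σ Lᵢ/(AᵢEᵢ) = 330/(2500×72×10³) + 900/(600×106×10³) = 1.598×10⁻⁵ mm/N.
So P = 3.703 / 1.598×10⁻⁵ = 231.7 kN, compressive.
σ_{bronze} = P / A = 231700 / 600 = 386.1 MPa.

σ ≈ 386 MPa (compressive)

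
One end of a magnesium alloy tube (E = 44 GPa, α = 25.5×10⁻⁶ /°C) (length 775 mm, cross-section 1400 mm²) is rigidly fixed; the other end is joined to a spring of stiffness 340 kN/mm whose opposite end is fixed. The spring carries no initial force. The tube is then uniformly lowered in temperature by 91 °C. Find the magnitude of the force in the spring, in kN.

P ≈ 116 kN

Free thermal contraction: δ_free = αΔT L = 25.5×10⁻⁶ × 91 × 775 = 1.798 mm.
Let P be the tensile force in the spring. The tube extends elastically by PL/(AE) and the spring stretches by P/k; together these equal δ_free.
P [ L/(AE) + 1/k ] = δ_free → P [ 775/(1400×44×10³) + 1/(340×10³) ] = 1.798.
P = 1.798 / 1.552×10⁻⁵ = 115900 N.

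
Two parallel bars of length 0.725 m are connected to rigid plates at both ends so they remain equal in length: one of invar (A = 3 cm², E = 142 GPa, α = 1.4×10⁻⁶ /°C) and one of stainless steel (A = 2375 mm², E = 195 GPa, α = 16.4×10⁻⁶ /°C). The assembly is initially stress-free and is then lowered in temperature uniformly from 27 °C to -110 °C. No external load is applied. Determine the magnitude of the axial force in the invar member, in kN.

P ≈ 80.2 kN (compressive in the invar)

Equilibrium of a rigid end plate with no external load gives equal and opposite internal forces ±P in the two members. Since α_{stainless steel} > α_{invar}, cooling drives the stainless steel into tension and the invar into compression.
Equating the net (thermal + elastic) strains gives |α₁ − α₂|·ΔT = P·[1/(A₁E₁) + 1/(A₂E₂)].
|α₁ − α₂|·ΔT = 15×10⁻⁶ × 137 = 0.002055.
1/(A₁E₁) + 1/(A₂E₂) = 1/(300×142×10³) + 1/(2375×195×10³) = 2.563×10⁻⁸ N⁻¹.
P = 0.002055 / 2.563×10⁻⁸ = 80170 N = 80.17 kN.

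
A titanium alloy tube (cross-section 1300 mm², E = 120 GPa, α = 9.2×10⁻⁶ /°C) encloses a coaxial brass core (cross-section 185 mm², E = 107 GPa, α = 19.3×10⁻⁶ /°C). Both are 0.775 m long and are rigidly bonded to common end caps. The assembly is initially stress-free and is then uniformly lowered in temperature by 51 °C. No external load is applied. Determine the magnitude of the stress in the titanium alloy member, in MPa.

σ ≈ 6.96 MPa (compressive)

Equilibrium of a rigid end plate with no external load gives equal and opposite internal forces ±P in the two members. Since α_{brass} > α_{titanium alloy}, cooling drives the brass into tension and the titanium alloy into compression.
Equating the net (thermal + elastic) strains gives |α₁ − α₂|·ΔT = P·[1/(A₁E₁) + 1/(A₂E₂)].
|α₁ − α₂|·ΔT = 10.1×10⁻⁶ × 51 = 0.0005151.
1/(A₁E₁) + 1/(A₂E₂) = 1/(1300×120×10³) + 1/(185×107×10³) = 5.693×10⁻⁸ N⁻¹.
P = 0.0005151 / 5.693×10⁻⁸ = 9048 N = 9.048 kN.
σ_{titanium alloy} = P/A₁ = 9048/1300 = 6.96 MPa, compressive.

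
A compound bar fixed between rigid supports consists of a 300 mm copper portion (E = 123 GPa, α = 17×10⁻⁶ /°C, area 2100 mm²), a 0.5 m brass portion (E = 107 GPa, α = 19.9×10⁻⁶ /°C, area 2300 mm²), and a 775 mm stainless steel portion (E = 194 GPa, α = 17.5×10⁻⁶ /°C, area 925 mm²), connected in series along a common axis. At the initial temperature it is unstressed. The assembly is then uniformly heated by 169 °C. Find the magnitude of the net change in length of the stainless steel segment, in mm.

With the walls removed the bar would change length by δ_free = Σ αᵢΔT Lᵢ = 17×10⁻⁶×169×300 + 19.9×10⁻⁶×169×500 + 17.5×10⁻⁶×169×775 = 4.836 mm.
The walls prevent any net length change, so an axial force P (same in every segment) develops. Compatibility: P · Σ Lᵢ/(AᵢEᵢ) = δ_free.
Σ Lᵢ/(AᵢEᵢ) = 300/(2100×123×10³) + 500/(2300×107×10³) + 775/(925×194×10³) = 7.512×10⁻⁶ mm/N.
P = 4.836 / 7.512×10⁻⁶ = 643700 N = 643.7 kN, compressive.
For the stainless steel segment, free thermal change = 17.5×10⁻⁶×169×775 = 2.292 mm and elastic change from P = 643700×775/(925×194×10³) = 2.78 mm; these oppose, so the net change is 0.488 mm (segment shortens).

|ΔL| ≈ 0.488 mm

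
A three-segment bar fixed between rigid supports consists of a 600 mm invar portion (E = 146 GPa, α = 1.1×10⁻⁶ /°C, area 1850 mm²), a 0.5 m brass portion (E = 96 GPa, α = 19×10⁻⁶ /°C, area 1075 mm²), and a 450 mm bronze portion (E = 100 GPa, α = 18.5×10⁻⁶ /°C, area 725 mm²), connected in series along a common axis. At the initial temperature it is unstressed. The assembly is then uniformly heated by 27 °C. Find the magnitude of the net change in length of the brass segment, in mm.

If the supports were absent, the total length change would be Σ αᵢΔT Lᵢ = 1.1×10⁻⁶×27×600 + 19×10⁻⁶×27×500 + 18.5×10⁻⁶×27×450 = 0.4991 mm.
The rigid supports impose zero overall length change; the single axial force P common to all segments must satisfy P Σ Lᵢ/(AᵢEᵢ) = δ_free.
Σ Lᵢ/(AᵢEᵢ) = 600/(1850×146×10³) + 500/(1075×96×10³) + 450/(725×100×10³) = 1.327×10⁻⁵ mm/N.
Hence P = δ_free / Σ(L/AE) = 0.4991/1.327×10⁻⁵ = 37.6 kN (compressive).
For the brass segment, free thermal change = 19×10⁻⁶×27×500 = 0.2565 mm and elastic change from P = 37600×500/(1075×96×10³) = 0.1822 mm; these oppose, so the net change is 0.0743 mm (segment lengthens).

|ΔL| ≈ 0.0743 mm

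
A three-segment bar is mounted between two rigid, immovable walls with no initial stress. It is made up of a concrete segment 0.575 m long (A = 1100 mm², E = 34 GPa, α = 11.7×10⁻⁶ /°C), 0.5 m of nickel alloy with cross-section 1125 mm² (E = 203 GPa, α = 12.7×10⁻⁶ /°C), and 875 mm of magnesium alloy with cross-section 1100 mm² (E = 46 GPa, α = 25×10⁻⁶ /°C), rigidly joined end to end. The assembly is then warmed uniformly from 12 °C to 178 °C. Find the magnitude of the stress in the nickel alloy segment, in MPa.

σ ≈ 148 MPa (compressive)

If the supports were absent, the total length change would be Σ αᵢΔT Lᵢ = 11.7×10⁻⁶×166×575 + 12.7×10⁻⁶×166×500 + 25×10⁻⁶×166×875 = 5.802 mm.
The walls prevent any net length change, so an axial force P (same in every segment) develops. Compatibility: P · Σ Lᵢ/(AᵢEᵢ) = δ_free.
The series flexibility is Σ Lᵢ/(AᵢEᵢ) = 575/(1100×34×10³) + 500/(1125×203×10³) + 875/(1100×46×10³) = 3.486×10⁻⁵ mm/N.
P = 5.802 / 3.486×10⁻⁵ = 166500 N = 166.5 kN, compressive.
σ_{nickel alloy} = P / A = 166500 / 1125 = 148 MPa.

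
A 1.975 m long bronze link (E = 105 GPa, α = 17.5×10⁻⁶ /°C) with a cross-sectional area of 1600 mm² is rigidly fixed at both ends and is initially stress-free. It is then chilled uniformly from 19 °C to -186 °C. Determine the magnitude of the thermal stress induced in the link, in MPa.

σ ≈ 377 MPa (tensile)

Because both ends are immovable the net strain is zero, and the suppressed thermal strain is αΔT = 17.5×10⁻⁶ × 205 = 3587.5×10⁻⁶.
σ = EαΔT = 105×10³ × 17.5×10⁻⁶ × 205 = 376.7 MPa (tensile; the link is trying to contract).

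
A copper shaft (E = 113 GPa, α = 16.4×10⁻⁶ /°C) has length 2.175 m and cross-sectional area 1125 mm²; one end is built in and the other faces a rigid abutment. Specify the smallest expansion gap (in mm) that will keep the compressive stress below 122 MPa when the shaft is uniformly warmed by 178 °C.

Free expansion if unrestrained: δ_free = αΔT L = 16.4×10⁻⁶ × 178 × 2175 = 6.349 mm.
At the allowable stress the elastic shortening the wall may impose is σL/E = 122 × 2175 / (113×10³) = 2.348 mm.
So the gap has to take up the difference, g_min = δ_free − σL/E = 6.349 − 2.348 = 4.001 mm.

g ≈ 4 mm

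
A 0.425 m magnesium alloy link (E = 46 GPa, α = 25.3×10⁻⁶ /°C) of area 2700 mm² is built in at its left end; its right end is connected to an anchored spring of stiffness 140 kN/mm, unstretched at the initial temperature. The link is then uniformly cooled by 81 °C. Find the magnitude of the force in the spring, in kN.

P ≈ 82.4 kN

If the spring were absent the link would shorten by αΔT L = 25.3×10⁻⁶ × 81 × 425 = 0.871 mm.
With a force P in the spring, the elastic change of the link is PL/(AE) and that of the spring is P/k; compatibility requires their sum to equal δ_free.
P [ L/(AE) + 1/k ] = δ_free → P [ 425/(2700×46×10³) + 1/(140×10³) ] = 0.871.
P = 0.871 / 1.056×10⁻⁵ = 82440 N.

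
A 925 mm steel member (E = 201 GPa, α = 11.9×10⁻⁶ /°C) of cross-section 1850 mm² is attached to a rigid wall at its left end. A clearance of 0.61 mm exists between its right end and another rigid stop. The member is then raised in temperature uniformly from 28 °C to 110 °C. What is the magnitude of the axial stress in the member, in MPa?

σ ≈ 63.6 MPa (compressive)

If the wall were absent the member would grow by αΔT L = 11.9×10⁻⁶ × 82 × 925 = 0.9026 mm.
After closing the 0.61 mm clearance, 0.9026 − 0.61 = 0.2926 mm of expansion remains to be suppressed by the wall.
That suppressed elongation corresponds to σ = E·Δ/L = 201×10³ × 0.2926/925 = 63.58 MPa.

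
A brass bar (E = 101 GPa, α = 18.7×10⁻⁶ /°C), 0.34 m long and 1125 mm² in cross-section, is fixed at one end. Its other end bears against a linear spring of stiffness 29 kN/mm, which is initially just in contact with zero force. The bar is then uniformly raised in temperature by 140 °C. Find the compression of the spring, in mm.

The unrestrained thermal change is αΔT L = 18.7×10⁻⁶ × 140 × 340 = 0.8901 mm.
Let P be the compressive force at the spring. The bar shortens elastically by PL/(AE) and the spring compresses by P/k; together these equal δ_free.
So P = δ_free / [L/(AE) + 1/k] = 0.8901 / [ 340/(1125×101×10³) + 1/(29×10³) ].
P = 0.8901 / 3.748×10⁻⁵ = 23750 N.
Spring compression = P/k = 23750/(29×10³) = 0.819 mm.

δ ≈ 0.819 mm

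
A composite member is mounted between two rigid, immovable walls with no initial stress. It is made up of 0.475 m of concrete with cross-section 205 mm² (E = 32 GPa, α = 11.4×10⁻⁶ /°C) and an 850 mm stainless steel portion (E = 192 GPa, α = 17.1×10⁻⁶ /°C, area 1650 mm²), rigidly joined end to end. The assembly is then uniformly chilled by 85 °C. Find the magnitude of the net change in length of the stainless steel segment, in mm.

Free thermal contraction of the whole bar: Σ αᵢΔT Lᵢ = 11.4×10⁻⁶×85×475 + 17.1×10⁻⁶×85×850 = 1.696 mm.
Since the ends are fixed, an axial force P builds up, equal in every segment, with P · Σ Lᵢ/(AᵢEᵢ) = δ_free.
Σ Lᵢ/(AᵢEᵢ) = 475/(205×32×10³) + 850/(1650×192×10³) = 7.509×10⁻⁵ mm/N.
P = 1.696 / 7.509×10⁻⁵ = 22580 N = 22.58 kN, tensile.
For the stainless steel segment, free thermal change = 17.1×10⁻⁶×85×850 = 1.235 mm and elastic change from P = 22580×850/(1650×192×10³) = 0.06059 mm; these oppose, so the net change is 1.17 mm (segment shortens).

|ΔL| ≈ 1.17 mm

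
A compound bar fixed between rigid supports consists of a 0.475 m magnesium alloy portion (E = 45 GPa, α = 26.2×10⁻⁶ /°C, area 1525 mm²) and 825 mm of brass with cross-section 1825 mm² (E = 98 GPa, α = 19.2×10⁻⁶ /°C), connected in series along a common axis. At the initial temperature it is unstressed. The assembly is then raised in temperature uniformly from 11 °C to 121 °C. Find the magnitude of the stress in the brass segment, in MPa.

σ ≈ 148 MPa (compressive)

If the supports were absent, the total length change would be Σ αᵢΔT Lᵢ = 26.2×10⁻⁶×110×475 + 19.2×10⁻⁶×110×825 = 3.111 mm.
The walls prevent any net length change, so an axial force P (same in every segment) develops. Compatibility: P · Σ Lᵢ/(AᵢEᵢ) = δ_free.
Σ Lᵢ/(AᵢEᵢ) = 475/(1525×45×10³) + 825/(1825×98×10³) = 1.153×10⁻⁵ mm/N.
Hence P = δ_free / Σ(L/AE) = 3.111/1.153×10⁻⁵ = 269.7 kN (compressive).
σ_{brass} = P / A = 269700 / 1825 = 147.8 MPa.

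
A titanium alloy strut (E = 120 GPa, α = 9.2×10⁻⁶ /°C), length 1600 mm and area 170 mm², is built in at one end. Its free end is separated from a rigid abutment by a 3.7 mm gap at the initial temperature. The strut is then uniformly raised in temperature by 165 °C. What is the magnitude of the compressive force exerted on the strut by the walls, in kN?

P ≈ 0 kN

Free thermal elongation = αΔT L = 9.2×10⁻⁶ × 165 × 1600 = 2.429 mm.
This is smaller than the 3.7 mm clearance, so the strut expands freely without reaching the stop — the stress is zero.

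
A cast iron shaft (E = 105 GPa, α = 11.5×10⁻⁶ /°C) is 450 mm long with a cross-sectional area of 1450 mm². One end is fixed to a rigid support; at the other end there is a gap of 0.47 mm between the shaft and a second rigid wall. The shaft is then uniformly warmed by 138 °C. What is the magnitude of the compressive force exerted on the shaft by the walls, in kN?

Free thermal elongation = αΔT L = 11.5×10⁻⁶ × 138 × 450 = 0.7142 mm.
After closing the 0.47 mm clearance, 0.7142 − 0.47 = 0.2442 mm of expansion remains to be suppressed by the wall.
Compatibility: PL/(AE) = 0.2442 mm, so σ = P/A = E × (0.2442/450) = 56.97 MPa.
Force on the wall = σA = 56.97 × 1450 mm² = 82.6 kN.

P ≈ 82.6 kN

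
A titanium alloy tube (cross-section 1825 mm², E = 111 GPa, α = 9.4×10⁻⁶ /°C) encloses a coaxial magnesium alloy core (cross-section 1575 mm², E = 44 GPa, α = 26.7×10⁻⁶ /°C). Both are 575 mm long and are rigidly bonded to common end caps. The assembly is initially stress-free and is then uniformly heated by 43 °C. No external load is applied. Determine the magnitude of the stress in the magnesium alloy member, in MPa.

σ ≈ 24.4 MPa (compressive)

Both members must finish at the same length. With the larger α, the magnesium alloy tends to over-expand; the plates restrain it, putting the magnesium alloy in compression and the titanium alloy in tension. With no external load the two internal forces are equal and opposite, magnitude P.
Compatibility of the two members (thermal + elastic change equal): (α₁ − α₂)ΔT = P·[1/(A₁E₁) + 1/(A₂E₂)].
|α₁ − α₂|·ΔT = 17.3×10⁻⁶ × 43 = 0.0007439.
1/(A₁E₁) + 1/(A₂E₂) = 1/(1825×111×10³) + 1/(1575×44×10³) = 1.937×10⁻⁸ N⁻¹.
So P = 0.0007439 / 1.937×10⁻⁸ = 38.41 kN.
σ_{magnesium alloy} = P/A₂ = 38410/1575 = 24.39 MPa, compressive.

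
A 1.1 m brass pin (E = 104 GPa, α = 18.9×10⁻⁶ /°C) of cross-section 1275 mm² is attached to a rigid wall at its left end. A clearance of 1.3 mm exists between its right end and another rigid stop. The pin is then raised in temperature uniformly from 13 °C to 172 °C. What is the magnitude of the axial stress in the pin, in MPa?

σ ≈ 190 MPa (compressive)

If the wall were absent the pin would grow by αΔT L = 18.9×10⁻⁶ × 159 × 1100 = 3.306 mm.
This exceeds the 1.3 mm gap, so the wall pushes back. The portion of expansion that must be recovered elastically is δ_free − gap = 3.306 − 1.3 = 2.006 mm.
Compatibility: PL/(AE) = 2.006 mm, so σ = P/A = E × (2.006/1100) = 189.6 MPa.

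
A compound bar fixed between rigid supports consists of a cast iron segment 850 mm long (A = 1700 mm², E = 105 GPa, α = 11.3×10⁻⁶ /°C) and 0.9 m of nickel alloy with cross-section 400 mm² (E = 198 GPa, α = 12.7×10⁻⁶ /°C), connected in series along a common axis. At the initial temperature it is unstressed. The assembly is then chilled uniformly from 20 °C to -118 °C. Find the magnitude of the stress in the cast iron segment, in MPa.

σ ≈ 106 MPa (tensile)

If the supports were absent, the total length change would be Σ αᵢΔT Lᵢ = 11.3×10⁻⁶×138×850 + 12.7×10⁻⁶×138×900 = 2.903 mm.
Since the ends are fixed, an axial force P builds up, equal in every segment, with P · Σ Lᵢ/(AᵢEᵢ) = δ_free.
The series flexibility is Σ Lᵢ/(AᵢEᵢ) = 850/(1700×105×10³) + 900/(400×198×10³) = 1.613×10⁻⁵ mm/N.
Hence P = δ_free / Σ(L/AE) = 2.903/1.613×10⁻⁵ = 180 kN (tensile).
σ_{cast iron} = P / A = 180000 / 1700 = 105.9 MPa.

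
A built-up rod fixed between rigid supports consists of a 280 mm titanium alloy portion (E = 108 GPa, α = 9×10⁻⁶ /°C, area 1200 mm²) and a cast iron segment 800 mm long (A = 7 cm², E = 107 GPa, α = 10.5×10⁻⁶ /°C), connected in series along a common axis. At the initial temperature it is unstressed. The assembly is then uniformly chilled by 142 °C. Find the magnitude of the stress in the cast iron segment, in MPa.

σ ≈ 173 MPa (tensile)

If the supports were absent, the total length change would be Σ αᵢΔT Lᵢ = 9×10⁻⁶×142×280 + 10.5×10⁻⁶×142×800 = 1.551 mm.
Since the ends are fixed, an axial force P builds up, equal in every segment, with P · Σ Lᵢ/(AᵢEᵢ) = δ_free.
The series flexibility is Σ Lᵢ/(AᵢEᵢ) = 280/(1200×108×10³) + 800/(700×107×10³) = 1.284×10⁻⁵ mm/N.
So P = 1.551 / 1.284×10⁻⁵ = 120.8 kN, tensile.
σ_{cast iron} = P / A = 120800 / 700 = 172.5 MPa.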